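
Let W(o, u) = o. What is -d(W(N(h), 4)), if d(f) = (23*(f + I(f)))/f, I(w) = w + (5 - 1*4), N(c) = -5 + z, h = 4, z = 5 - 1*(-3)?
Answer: -161/3 ≈ -53.667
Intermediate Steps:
z = 8 (z = 5 + 3 = 8)
N(c) = 3 (N(c) = -5 + 8 = 3)
I(w) = 1 + w (I(w) = w + (5 - 4) = w + 1 = 1 + w)
d(f) = (23 + 46*f)/f (d(f) = (23*(f + (1 + f)))/f = (23*(1 + 2*f))/f = (23 + 46*f)/f)
-d(W(N(h), 4)) = -(46 + 23/3) = -1*161/3 = -161/3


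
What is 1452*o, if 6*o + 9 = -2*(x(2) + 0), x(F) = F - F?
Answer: -2178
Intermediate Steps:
x(F) = 0
o = -3/2 (o = -3/2 + (-2*(0 + 0))/6 = -3/2 + (-2*0)/6 = -3/2 + (⅙)*0 = -3/2 + 0 = -3/2 ≈ -1.5000)
1452*o = 1452*(-3/2) = -2178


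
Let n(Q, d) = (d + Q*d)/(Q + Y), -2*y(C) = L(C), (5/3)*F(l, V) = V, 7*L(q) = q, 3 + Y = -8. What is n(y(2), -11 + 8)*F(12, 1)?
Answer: 9/65 ≈ 0.13846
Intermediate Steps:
Y = -11 (Y = -3 - 8 = -11)
L(q) = q/7
F(l, V) = 3*V/5
y(C) = -C/14
n(Q, d) = (d + Q*d)/(-11 + Q) (n(Q, d) = (d + Q*d)/(Q - 11) = (d + Q*d)/(-11 + Q))
n(y(2), -11 + 8)*F(12, 1) = ((-11 + 8)*(1 - 1/14*2)/(-11 - 1/14*2))*((⅗)*1) = -3*(1 - ⅐)/(-11 - ⅐)*(⅗) = -3*6/7/(-78/7)*(⅗) = -3*(-7/78)*6/7*(⅗) = (3/13)*(⅗) = 9/65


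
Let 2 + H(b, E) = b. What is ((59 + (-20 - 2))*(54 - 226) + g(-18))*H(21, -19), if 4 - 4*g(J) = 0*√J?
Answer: -120897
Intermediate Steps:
H(b, E) = -2 + b
g(J) = 1 (g(J) = 1 - 0*√J = 1 - ¼*0 = 1 + 0 = 1)
((59 + (-20 - 2))*(54 - 226) + g(-18))*H(21, -19) = ((59 + (-20 - 2))*(54 - 226) + 1)*(-2 + 21) = ((59 - 22)*(-172) + 1)*19 = (37*(-172) + 1)*19 = (-6364 + 1)*19 = -6363*19 = -120897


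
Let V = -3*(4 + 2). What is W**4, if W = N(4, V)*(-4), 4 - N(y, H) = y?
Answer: 0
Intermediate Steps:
V = -18 (V = -3*6 = -18)
N(y, H) = 4 - y
W = 0 (W = (4 - 1*4)*(-4) = (4 - 4)*(-4) = 0*(-4) = 0)
W**4 = 0**4 = 0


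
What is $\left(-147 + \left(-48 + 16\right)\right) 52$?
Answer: $-9308$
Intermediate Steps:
$\left(-147 + \left(-48 + 16\right)\right) 52 = \left(-147 - 32\right) 52 = \left(-179\right) 52 = -9308$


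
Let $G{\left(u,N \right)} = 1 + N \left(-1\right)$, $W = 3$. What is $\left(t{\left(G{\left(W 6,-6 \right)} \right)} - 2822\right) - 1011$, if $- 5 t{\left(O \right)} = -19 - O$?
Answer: $- \frac{19139}{5} \approx -3827.8$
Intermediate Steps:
$G{\left(u,N \right)} = 1 - N$
$t{\left(O \right)} = \frac{19}{5} + \frac{O}{5}$ ($t{\left(O \right)} = - \frac{-19 - O}{5} = \frac{19}{5} + \frac{O}{5}$)
$\left(t{\left(G{\left(W 6,-6 \right)} \right)} - 2822\right) - 1011 = \left(\left(\frac{19}{5} + \frac{1 - -6}{5}\right) - 2822\right) - 1011 = \left(\left(\frac{19}{5} + \frac{1 + 6}{5}\right) - 2822\right) - 1011 = \left(\left(\frac{19}{5} + \frac{1}{5} \cdot 7\right) - 2822\right) - 1011 = \left(\left(\frac{19}{5} + \frac{7}{5}\right) - 2822\right) - 1011 = \left(\frac{26}{5} - 2822\right) - 1011 = - \frac{14084}{5} - 1011 = - \frac{19139}{5}$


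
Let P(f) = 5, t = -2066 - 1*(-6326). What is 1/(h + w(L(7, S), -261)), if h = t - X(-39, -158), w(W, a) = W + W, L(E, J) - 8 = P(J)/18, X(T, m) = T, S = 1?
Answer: 9/38840 ≈ 0.00023172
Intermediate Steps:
t = 4260 (t = -2066 + 6326 = 4260)
L(E, J) = 149/18 (L(E, J) = 8 + 5/18 = 149/18)
w(W, a) = 2*W
h = 4299 (h = 4260 - 1*(-39) = 4260 + 39 = 4299)
1/(h + w(L(7, S), -261)) = 1/(4299 + 2*(149/18)) = 1/(4299 + 149/9) = 1/(38840/9) = 9/38840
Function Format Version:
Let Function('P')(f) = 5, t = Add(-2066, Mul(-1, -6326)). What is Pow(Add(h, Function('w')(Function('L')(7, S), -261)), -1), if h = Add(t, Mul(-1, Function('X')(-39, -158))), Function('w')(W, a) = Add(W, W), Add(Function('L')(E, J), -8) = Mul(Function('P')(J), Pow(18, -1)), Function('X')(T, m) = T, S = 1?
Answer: Rational(9, 38840) ≈ 0.00023172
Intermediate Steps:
t = 4260 (t = Add(-2066, 6326) = 4260)
Function('L')(E, J) = Rational(149, 18) (Function('L')(E, J) = Add(8, Mul(5, Pow(18, -1))) = Add(8, Mul(5, Rational(1, 18))) = Add(8, Rational(5, 18)) = Rational(149, 18))
Function('w')(W, a) = Mul(2, W)
h = 4299 (h = Add(4260, Mul(-1, -39)) = Add(4260, 39) = 4299)
Pow(Add(h, Function('w')(Function('L')(7, S), -261)), -1) = Pow(Add(4299, Mul(2, Rational(149, 18))), -1) = Pow(Add(4299, Rational(149, 9)), -1) = Pow(Rational(38840, 9), -1) = Rational(9, 38840)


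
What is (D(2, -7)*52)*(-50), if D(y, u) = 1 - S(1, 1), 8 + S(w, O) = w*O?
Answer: -20800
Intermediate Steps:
S(w, O) = -8 + O*w (S(w, O) = -8 + w*O = -8 + O*w)
D(y, u) = 8 (D(y, u) = 1 - (-8 + 1*1) = 1 - (-8 + 1) = 1 - 1*(-7) = 1 + 7 = 8)
(D(2, -7)*52)*(-50) = (8*52)*(-50) = 416*(-50) = -20800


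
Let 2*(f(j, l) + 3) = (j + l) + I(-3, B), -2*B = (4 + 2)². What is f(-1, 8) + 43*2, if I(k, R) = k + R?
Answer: 76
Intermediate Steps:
B = -18 (B = -(4 + 2)²/2 = -½*6² = -½*36 = -18)
I(k, R) = R + k
f(j, l) = -27/2 + j/2 + l/2 (f(j, l) = -3 + ((j + l) + (-18 - 3))/2 = -3 + ((j + l) - 21)/2 = -3 + (-21 + j + l)/2 = -3 + (-21/2 + j/2 + l/2) = -27/2 + j/2 + l/2)
f(-1, 8) + 43*2 = (-27/2 + (½)*(-1) + (½)*8) + 43*2 = (-27/2 - ½ + 4) + 86 = -10 + 86 = 76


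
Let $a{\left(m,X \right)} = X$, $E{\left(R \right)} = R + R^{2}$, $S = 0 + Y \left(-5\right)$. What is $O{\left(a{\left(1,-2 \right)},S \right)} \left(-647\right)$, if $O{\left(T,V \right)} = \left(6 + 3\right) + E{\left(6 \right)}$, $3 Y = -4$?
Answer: $-32997$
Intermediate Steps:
$Y = - \frac{4}{3}$ ($Y = \frac{1}{3} \left(-4\right) = - \frac{4}{3} \approx -1.3333$)
$S = \frac{20}{3}$ ($S = 0 - - \frac{20}{3} = 0 + \frac{20}{3} = \frac{20}{3} \approx 6.6667$)
$O{\left(T,V \right)} = 51$ ($O{\left(T,V \right)} = \left(6 + 3\right) + 6 \left(1 + 6\right) = 9 + 6 \cdot 7 = 9 + 42 = 51$)
$O{\left(a{\left(1,-2 \right)},S \right)} \left(-647\right) = 51 \left(-647\right) = -32997$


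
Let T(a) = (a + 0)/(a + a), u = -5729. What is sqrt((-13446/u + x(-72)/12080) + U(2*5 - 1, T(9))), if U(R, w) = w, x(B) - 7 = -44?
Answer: 3*sqrt(94591038136385)/17301580 ≈ 1.6864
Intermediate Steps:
x(B) = -37 (x(B) = 7 - 44 = -37)
T(a) = 1/2 (T(a) = a/((2*a)) = a*(1/(2*a)) = 1/2)
sqrt((-13446/u + x(-72)/12080) + U(2*5 - 1, T(9))) = sqrt((-13446/(-5729) - 37/12080) + 1/2) = sqrt((-13446*(-1/5729) - 37*1/12080) + 1/2) = sqrt((13446/5729 - 37/12080) + 1/2) = sqrt(162215707/69206320 + 1/2) = sqrt(196818867/69206320) = 3*sqrt(94591038136385)/17301580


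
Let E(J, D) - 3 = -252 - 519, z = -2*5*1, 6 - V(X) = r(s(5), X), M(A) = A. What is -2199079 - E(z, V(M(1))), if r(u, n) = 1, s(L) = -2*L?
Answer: -2198311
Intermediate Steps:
V(X) = 5 (V(X) = 6 - 1*1 = 6 - 1 = 5)
z = -10 (z = -10*1 = -10)
E(J, D) = -768 (E(J, D) = 3 + (-252 - 519) = 3 - 771 = -768)
-2199079 - E(z, V(M(1))) = -2199079 - 1*(-768) = -2199079 + 768 = -2198311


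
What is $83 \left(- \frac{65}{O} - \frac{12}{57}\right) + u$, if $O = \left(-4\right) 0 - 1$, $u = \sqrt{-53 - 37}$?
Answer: $\frac{102173}{19} + 3 i \sqrt{10} \approx 5377.5 + 9.4868 i$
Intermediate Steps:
$u = 3 i \sqrt{10}$ ($u = \sqrt{-90} = 3 i \sqrt{10} \approx 9.4868 i$)
$O = -1$ ($O = 0 - 1 = -1$)
$83 \left(- \frac{65}{O} - \frac{12}{57}\right) + u = 83 \left(- \frac{65}{-1} - \frac{12}{57}\right) + 3 i \sqrt{10} = 83 \left(\left(-65\right) \left(-1\right) - \frac{4}{19}\right) + 3 i \sqrt{10} = 83 \left(65 - \frac{4}{19}\right) + 3 i \sqrt{10} = 83 \cdot \frac{1231}{19} + 3 i \sqrt{10} = \frac{102173}{19} + 3 i \sqrt{10}$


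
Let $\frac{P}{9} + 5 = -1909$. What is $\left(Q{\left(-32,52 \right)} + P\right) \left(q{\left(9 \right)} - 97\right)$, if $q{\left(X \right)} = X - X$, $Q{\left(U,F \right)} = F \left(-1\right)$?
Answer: $1675966$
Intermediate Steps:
$Q{\left(U,F \right)} = - F$
$P = -17226$ ($P = -45 + 9 \left(-1909\right) = -45 - 17181 = -17226$)
$q{\left(X \right)} = 0$
$\left(Q{\left(-32,52 \right)} + P\right) \left(q{\left(9 \right)} - 97\right) = \left(\left(-1\right) 52 - 17226\right) \left(0 - 97\right) = \left(-52 - 17226\right) \left(-97\right) = \left(-17278\right) \left(-97\right) = 1675966$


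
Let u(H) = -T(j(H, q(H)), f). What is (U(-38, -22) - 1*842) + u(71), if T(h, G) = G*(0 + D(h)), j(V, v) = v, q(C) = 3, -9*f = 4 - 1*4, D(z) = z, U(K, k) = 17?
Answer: -825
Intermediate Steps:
f = 0 (f = -(4 - 1*4)/9 = -(4 - 4)/9 = -⅑*0 = 0)
T(h, G) = G*h (T(h, G) = G*(0 + h) = G*h)
u(H) = 0 (u(H) = -0*3 = -1*0 = 0)
(U(-38, -22) - 1*842) + u(71) = (17 - 1*842) + 0 = (17 - 842) + 0 = -825 + 0 = -825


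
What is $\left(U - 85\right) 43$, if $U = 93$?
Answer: $344$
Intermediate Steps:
$\left(U - 85\right) 43 = \left(93 - 85\right) 43 = 8 \cdot 43 = 344$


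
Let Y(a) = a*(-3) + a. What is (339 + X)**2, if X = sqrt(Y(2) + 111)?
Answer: (339 + sqrt(107))**2 ≈ 1.2204e+5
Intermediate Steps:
Y(a) = -2*a (Y(a) = -3*a + a = -2*a)
X = sqrt(107) (X = sqrt(-2*2 + 111) = sqrt(-4 + 111) = sqrt(107) ≈ 10.344)
(339 + X)**2 = (339 + sqrt(107))**2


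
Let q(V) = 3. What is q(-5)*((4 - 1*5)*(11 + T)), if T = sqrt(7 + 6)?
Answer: -33 - 3*sqrt(13) ≈ -43.817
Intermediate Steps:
T = sqrt(13) ≈ 3.6056
q(-5)*((4 - 1*5)*(11 + T)) = 3*((4 - 1*5)*(11 + sqrt(13))) = 3*((4 - 5)*(11 + sqrt(13))) = 3*(-(11 + sqrt(13))) = 3*(-11 - sqrt(13)) = -33 - 3*sqrt(13)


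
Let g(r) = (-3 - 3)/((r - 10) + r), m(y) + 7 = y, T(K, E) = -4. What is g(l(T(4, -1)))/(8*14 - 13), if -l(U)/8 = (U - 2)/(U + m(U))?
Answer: 5/1353 ≈ 0.0036955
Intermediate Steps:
m(y) = -7 + y
l(U) = -8*(-2 + U)/(-7 + 2*U) (l(U) = -8*(U - 2)/(U + (-7 + U)) = -8*(-2 + U)/(-7 + 2*U))
g(r) = -6/(-10 + 2*r) (g(r) = -6/((-10 + r) + r) = -6/(-10 + 2*r))
g(l(T(4, -1)))/(8*14 - 13) = (-3/(-5 + 8*(2 - 1*(-4))/(-7 + 2*(-4))))/(8*14 - 13) = (-3/(-5 + 8*(2 + 4)/(-7 - 8)))/(112 - 13) = -3/(-5 + 8*6/(-15))/99 = -3/(-5 + 8*(-1/15)*6)*(1/99) = -3/(-5 - 16/5)*(1/99) = -3/(-41/5)*(1/99) = -3*(-5/41)*(1/99) = (15/41)*(1/99) = 5/1353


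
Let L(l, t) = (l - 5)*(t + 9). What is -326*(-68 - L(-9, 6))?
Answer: -46292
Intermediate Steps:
L(l, t) = (-5 + l)*(9 + t)
-326*(-68 - L(-9, 6)) = -326*(-68 - (-45 - 5*6 + 9*(-9) - 9*6)) = -326*(-68 - (-45 - 30 - 81 - 54)) = -326*(-68 - 1*(-210)) = -326*(-68 + 210) = -326*142 = -46292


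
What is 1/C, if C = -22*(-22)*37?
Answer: 1/17908 ≈ 5.5841e-5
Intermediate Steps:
C = 17908 (C = 484*37 = 17908)
1/C = 1/17908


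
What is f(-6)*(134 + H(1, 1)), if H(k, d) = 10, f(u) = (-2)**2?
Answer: 576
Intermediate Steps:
f(u) = 4
f(-6)*(134 + H(1, 1)) = 4*(134 + 10) = 4*144 = 576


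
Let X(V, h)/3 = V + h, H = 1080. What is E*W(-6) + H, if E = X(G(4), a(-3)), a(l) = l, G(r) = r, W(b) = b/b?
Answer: 1083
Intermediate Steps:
W(b) = 1
X(V, h) = 3*V + 3*h (X(V, h) = 3*(V + h) = 3*V + 3*h)
E = 3 (E = 3*4 + 3*(-3) = 12 - 9 = 3)
E*W(-6) + H = 3*1 + 1080 = 3 + 1080 = 1083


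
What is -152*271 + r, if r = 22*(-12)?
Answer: -41456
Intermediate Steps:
r = -264
-152*271 + r = -152*271 - 264 = -41192 - 264 = -41456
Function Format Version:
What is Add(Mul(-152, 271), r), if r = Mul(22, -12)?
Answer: -41456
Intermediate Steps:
r = -264
Add(Mul(-152, 271), r) = Add(Mul(-152, 271), -264) = Add(-41192, -264) = -41456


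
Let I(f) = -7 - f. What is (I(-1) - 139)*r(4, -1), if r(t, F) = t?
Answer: -580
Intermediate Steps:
(I(-1) - 139)*r(4, -1) = ((-7 - 1*(-1)) - 139)*4 = ((-7 + 1) - 139)*4 = (-6 - 139)*4 = -145*4 = -580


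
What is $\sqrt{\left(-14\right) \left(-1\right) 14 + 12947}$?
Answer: $\sqrt{13143} \approx 114.64$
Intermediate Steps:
$\sqrt{\left(-14\right) \left(-1\right) 14 + 12947} = \sqrt{14 \cdot 14 + 12947} = \sqrt{196 + 12947} = \sqrt{13143}$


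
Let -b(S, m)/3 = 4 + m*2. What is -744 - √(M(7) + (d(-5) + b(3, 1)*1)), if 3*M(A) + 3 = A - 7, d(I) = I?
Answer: -744 - 2*I*√6 ≈ -744.0 - 4.899*I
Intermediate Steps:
b(S, m) = -12 - 6*m (b(S, m) = -3*(4 + m*2) = -3*(4 + 2*m) = -12 - 6*m)
M(A) = -10/3 + A/3 (M(A) = -1 + (A - 7)/3 = -1 + (-7 + A)/3 = -1 + (-7/3 + A/3) = -10/3 + A/3)
-744 - √(M(7) + (d(-5) + b(3, 1)*1)) = -744 - √((-10/3 + (⅓)*7) + (-5 + (-12 - 6*1)*1)) = -744 - √((-10/3 + 7/3) + (-5 + (-12 - 6)*1)) = -744 - √(-1 + (-5 - 18*1)) = -744 - √(-1 + (-5 - 18)) = -744 - √(-1 - 23) = -744 - √(-24) = -744 - 2*I*√6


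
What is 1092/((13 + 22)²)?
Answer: 156/175 ≈ 0.89143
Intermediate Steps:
1092/((13 + 22)²) = 1092/(35²) = 1092/1225 = 1092*(1/1225) = 156/175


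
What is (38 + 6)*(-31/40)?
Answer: -341/10 ≈ -34.100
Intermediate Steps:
(38 + 6)*(-31/40) = 44*(-31*1/40) = 44*(-31/40) = -341/10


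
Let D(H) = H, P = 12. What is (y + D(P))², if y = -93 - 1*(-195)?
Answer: 12996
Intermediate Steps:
y = 102 (y = -93 + 195 = 102)
(y + D(P))² = (102 + 12)² = 114² = 12996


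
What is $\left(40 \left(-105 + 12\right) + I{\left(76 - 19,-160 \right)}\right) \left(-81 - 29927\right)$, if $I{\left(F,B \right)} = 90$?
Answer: $108929040$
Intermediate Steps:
$\left(40 \left(-105 + 12\right) + I{\left(76 - 19,-160 \right)}\right) \left(-81 - 29927\right) = \left(40 \left(-105 + 12\right) + 90\right) \left(-81 - 29927\right) = \left(40 \left(-93\right) + 90\right) \left(-30008\right) = \left(-3720 + 90\right) \left(-30008\right) = \left(-3630\right) \left(-30008\right) = 108929040$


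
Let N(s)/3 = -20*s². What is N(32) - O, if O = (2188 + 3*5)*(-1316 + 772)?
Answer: 1136992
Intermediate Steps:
O = -1198432 (O = (2188 + 15)*(-544) = 2203*(-544) = -1198432)
N(s) = -60*s² (N(s) = 3*(-20*s²) = -60*s²)
N(32) - O = -60*32² - 1*(-1198432) = -60*1024 + 1198432 = -61440 + 1198432 = 1136992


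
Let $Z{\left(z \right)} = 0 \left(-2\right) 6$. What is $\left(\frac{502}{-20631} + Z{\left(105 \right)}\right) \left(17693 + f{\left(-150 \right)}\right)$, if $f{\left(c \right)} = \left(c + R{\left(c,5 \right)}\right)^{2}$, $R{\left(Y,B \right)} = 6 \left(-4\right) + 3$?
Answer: $- \frac{23560868}{20631} \approx -1142.0$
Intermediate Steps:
$R{\left(Y,B \right)} = -21$ ($R{\left(Y,B \right)} = -24 + 3 = -21$)
$f{\left(c \right)} = \left(-21 + c\right)^{2}$ ($f{\left(c \right)} = \left(c - 21\right)^{2} = \left(-21 + c\right)^{2}$)
$Z{\left(z \right)} = 0$ ($Z{\left(z \right)} = 0 \cdot 6 = 0$)
$\left(\frac{502}{-20631} + Z{\left(105 \right)}\right) \left(17693 + f{\left(-150 \right)}\right) = \left(\frac{502}{-20631} + 0\right) \left(17693 + \left(-21 - 150\right)^{2}\right) = \left(502 \left(- \frac{1}{20631}\right) + 0\right) \left(17693 + \left(-171\right)^{2}\right) = \left(- \frac{502}{20631} + 0\right) \left(17693 + 29241\right) = \left(- \frac{502}{20631}\right) 46934 = - \frac{23560868}{20631}$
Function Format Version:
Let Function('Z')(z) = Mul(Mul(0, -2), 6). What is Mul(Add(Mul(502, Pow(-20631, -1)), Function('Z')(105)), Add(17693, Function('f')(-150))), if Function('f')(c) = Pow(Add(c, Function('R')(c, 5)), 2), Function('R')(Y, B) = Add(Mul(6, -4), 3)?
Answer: Rational(-23560868, 20631) ≈ -1142.0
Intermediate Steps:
Function('R')(Y, B) = -21 (Function('R')(Y, B) = Add(-24, 3) = -21)
Function('f')(c) = Pow(Add(-21, c), 2) (Function('f')(c) = Pow(Add(c, -21), 2) = Pow(Add(-21, c), 2))
Function('Z')(z) = 0 (Function('Z')(z) = Mul(0, 6) = 0)
Mul(Add(Mul(502, Pow(-20631, -1)), Function('Z')(105)), Add(17693, Function('f')(-150))) = Mul(Add(Mul(502, Pow(-20631, -1)), 0), Add(17693, Pow(Add(-21, -150), 2))) = Mul(Add(Mul(502, Rational(-1, 20631)), 0), Add(17693, Pow(-171, 2))) = Mul(Add(Rational(-502, 20631), 0), Add(17693, 29241)) = Mul(Rational(-502, 20631), 46934) = Rational(-23560868, 20631)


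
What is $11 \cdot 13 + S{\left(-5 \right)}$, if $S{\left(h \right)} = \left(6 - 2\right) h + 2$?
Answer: $125$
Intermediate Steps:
$S{\left(h \right)} = 2 + 4 h$ ($S{\left(h \right)} = 4 h + 2 = 2 + 4 h$)
$11 \cdot 13 + S{\left(-5 \right)} = 11 \cdot 13 + \left(2 + 4 \left(-5\right)\right) = 143 + \left(2 - 20\right) = 143 - 18 = 125$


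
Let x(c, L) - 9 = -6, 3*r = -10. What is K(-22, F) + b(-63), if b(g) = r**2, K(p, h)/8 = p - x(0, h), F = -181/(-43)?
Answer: -1700/9 ≈ -188.89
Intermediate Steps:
F = 181/43 (F = -181*(-1/43) = 181/43 ≈ 4.2093)
r = -10/3 (r = (1/3)*(-10) = -10/3 ≈ -3.3333)
x(c, L) = 3 (x(c, L) = 9 - 6 = 3)
K(p, h) = -24 + 8*p (K(p, h) = 8*(p - 1*3) = 8*(p - 3) = 8*(-3 + p) = -24 + 8*p)
b(g) = 100/9 (b(g) = (-10/3)**2 = 100/9)
K(-22, F) + b(-63) = (-24 + 8*(-22)) + 100/9 = (-24 - 176) + 100/9 = -200 + 100/9 = -1700/9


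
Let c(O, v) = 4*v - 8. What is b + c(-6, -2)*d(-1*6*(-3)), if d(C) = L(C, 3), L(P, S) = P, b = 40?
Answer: -248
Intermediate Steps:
c(O, v) = -8 + 4*v
d(C) = C
b + c(-6, -2)*d(-1*6*(-3)) = 40 + (-8 + 4*(-2))*(-1*6*(-3)) = 40 + (-8 - 8)*(-6*(-3)) = 40 - 16*18 = 40 - 288 = -248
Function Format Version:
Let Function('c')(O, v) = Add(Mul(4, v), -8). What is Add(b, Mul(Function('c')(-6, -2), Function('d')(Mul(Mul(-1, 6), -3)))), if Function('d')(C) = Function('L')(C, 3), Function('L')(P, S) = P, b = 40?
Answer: -248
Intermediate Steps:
Function('c')(O, v) = Add(-8, Mul(4, v))
Function('d')(C) = C
Add(b, Mul(Function('c')(-6, -2), Function('d')(Mul(Mul(-1, 6), -3)))) = Add(40, Mul(Add(-8, Mul(4, -2)), Mul(Mul(-1, 6), -3))) = Add(40, Mul(Add(-8, -8), Mul(-6, -3))) = Add(40, Mul(-16, 18)) = Add(40, -288) = -248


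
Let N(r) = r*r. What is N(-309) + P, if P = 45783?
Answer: 141264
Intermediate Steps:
N(r) = r²
N(-309) + P = (-309)² + 45783 = 95481 + 45783 = 141264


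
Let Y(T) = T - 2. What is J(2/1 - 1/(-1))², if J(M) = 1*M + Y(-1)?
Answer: 0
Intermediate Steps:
Y(T) = -2 + T
J(M) = -3 + M (J(M) = 1*M + (-2 - 1) = M - 3 = -3 + M)
J(2/1 - 1/(-1))² = (-3 + (2/1 - 1/(-1)))² = (-3 + (2*1 - 1*(-1)))² = (-3 + (2 + 1))² = (-3 + 3)² = 0² = 0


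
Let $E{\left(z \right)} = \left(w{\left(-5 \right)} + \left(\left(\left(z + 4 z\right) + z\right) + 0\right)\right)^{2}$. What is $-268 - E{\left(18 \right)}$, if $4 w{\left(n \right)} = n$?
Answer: $- \frac{186617}{16} \approx -11664.0$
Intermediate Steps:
$w{\left(n \right)} = \frac{n}{4}$
$E{\left(z \right)} = \left(- \frac{5}{4} + 6 z\right)^{2}$ ($E{\left(z \right)} = \left(\frac{1}{4} \left(-5\right) + \left(\left(\left(z + 4 z\right) + z\right) + 0\right)\right)^{2} = \left(- \frac{5}{4} + \left(\left(5 z + z\right) + 0\right)\right)^{2} = \left(- \frac{5}{4} + \left(6 z + 0\right)\right)^{2} = \left(- \frac{5}{4} + 6 z\right)^{2}$)
$-268 - E{\left(18 \right)} = -268 - \frac{\left(-5 + 24 \cdot 18\right)^{2}}{16} = -268 - \frac{\left(-5 + 432\right)^{2}}{16} = -268 - \frac{427^{2}}{16} = -268 - \frac{1}{16} \cdot 182329 = -268 - \frac{182329}{16} = - \frac{186617}{16}$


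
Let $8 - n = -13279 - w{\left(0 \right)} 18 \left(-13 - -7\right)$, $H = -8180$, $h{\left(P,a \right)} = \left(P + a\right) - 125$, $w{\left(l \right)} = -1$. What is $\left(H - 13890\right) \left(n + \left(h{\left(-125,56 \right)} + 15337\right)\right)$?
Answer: $-629833660$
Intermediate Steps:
$h{\left(P,a \right)} = -125 + P + a$
$n = 13395$ ($n = 8 - \left(-13279 - \left(-1\right) 18 \left(-13 - -7\right)\right) = 8 - \left(-13279 - - 18 \left(-13 + 7\right)\right) = 8 - \left(-13279 - \left(-18\right) \left(-6\right)\right) = 8 - \left(-13279 - 108\right) = 8 - -13387 = 8 + 13387 = 13395$)
$\left(H - 13890\right) \left(n + \left(h{\left(-125,56 \right)} + 15337\right)\right) = \left(-8180 - 13890\right) \left(13395 + \left(\left(-125 - 125 + 56\right) + 15337\right)\right) = - 22070 \left(13395 + \left(-194 + 15337\right)\right) = - 22070 \left(13395 + 15143\right) = \left(-22070\right) 28538 = -629833660$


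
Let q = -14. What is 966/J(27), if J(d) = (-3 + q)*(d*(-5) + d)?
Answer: 161/306 ≈ 0.52614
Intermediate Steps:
J(d) = 68*d (J(d) = (-3 - 14)*(d*(-5) + d) = -17*(-5*d + d) = -(-68)*d = 68*d)
966/J(27) = 966/((68*27)) = 966/1836 = 966*(1/1836) = 161/306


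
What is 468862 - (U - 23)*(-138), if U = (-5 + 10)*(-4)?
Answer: 462928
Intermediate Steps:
U = -20 (U = 5*(-4) = -20)
468862 - (U - 23)*(-138) = 468862 - (-20 - 23)*(-138) = 468862 - (-43)*(-138) = 468862 - 1*5934 = 468862 - 5934 = 462928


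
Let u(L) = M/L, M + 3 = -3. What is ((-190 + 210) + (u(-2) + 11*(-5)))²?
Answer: 1024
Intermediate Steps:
M = -6 (M = -3 - 3 = -6)
u(L) = -6/L
((-190 + 210) + (u(-2) + 11*(-5)))² = ((-190 + 210) + (-6/(-2) + 11*(-5)))² = (20 + (-6*(-½) - 55))² = (20 + (3 - 55))² = (20 - 52)² = (-32)² = 1024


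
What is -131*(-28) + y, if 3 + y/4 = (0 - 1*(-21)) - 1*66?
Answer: 3476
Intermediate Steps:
y = -192 (y = -12 + 4*((0 - 1*(-21)) - 1*66) = -12 + 4*((0 + 21) - 66) = -12 + 4*(21 - 66) = -12 + 4*(-45) = -12 - 180 = -192)
-131*(-28) + y = -131*(-28) - 192 = 3668 - 192 = 3476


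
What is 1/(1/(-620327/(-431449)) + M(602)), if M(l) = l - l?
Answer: 620327/431449 ≈ 1.4378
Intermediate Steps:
M(l) = 0
1/(1/(-620327/(-431449)) + M(602)) = 1/(1/(-620327/(-431449)) + 0) = 1/(1/(-620327*(-1/431449)) + 0) = 1/(1/(620327/431449) + 0) = 1/(431449/620327 + 0) = 1/(431449/620327) = 620327/431449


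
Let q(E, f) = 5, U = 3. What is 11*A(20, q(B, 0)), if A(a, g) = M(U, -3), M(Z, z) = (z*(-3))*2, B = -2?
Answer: 198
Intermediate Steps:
M(Z, z) = -6*z (M(Z, z) = -3*z*2 = -6*z)
A(a, g) = 18 (A(a, g) = -6*(-3) = 18)
11*A(20, q(B, 0)) = 11*18 = 198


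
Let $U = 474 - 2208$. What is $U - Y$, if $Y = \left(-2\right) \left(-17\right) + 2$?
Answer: $-1770$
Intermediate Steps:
$Y = 36$ ($Y = 34 + 2 = 36$)
$U = -1734$ ($U = 474 - 2208 = -1734$)
$U - Y = -1734 - 36 = -1770$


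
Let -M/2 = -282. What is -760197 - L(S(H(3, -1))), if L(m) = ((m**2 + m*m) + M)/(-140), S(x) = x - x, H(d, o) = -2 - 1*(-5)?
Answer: -26606754/35 ≈ -7.6019e+5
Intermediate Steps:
M = 564 (M = -2*(-282) = 564)
H(d, o) = 3 (H(d, o) = -2 + 5 = 3)
S(x) = 0
L(m) = -141/35 - m**2/70 (L(m) = ((m**2 + m*m) + 564)/(-140) = ((m**2 + m**2) + 564)*(-1/140) = (2*m**2 + 564)*(-1/140) = (564 + 2*m**2)*(-1/140) = -141/35 - m**2/70)
-760197 - L(S(H(3, -1))) = -760197 - (-141/35 - 1/70*0**2) = -760197 - (-141/35 - 1/70*0) = -760197 - (-141/35 + 0) = -760197 - 1*(-141/35) = -760197 + 141/35 = -26606754/35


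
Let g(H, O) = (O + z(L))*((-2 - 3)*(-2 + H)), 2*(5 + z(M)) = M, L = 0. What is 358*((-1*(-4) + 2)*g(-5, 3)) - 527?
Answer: -150887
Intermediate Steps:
z(M) = -5 + M/2
g(H, O) = (-5 + O)*(10 - 5*H) (g(H, O) = (O + (-5 + (½)*0))*((-2 - 3)*(-2 + H)) = (O + (-5 + 0))*(-5*(-2 + H)) = (O - 5)*(10 - 5*H) = (-5 + O)*(10 - 5*H))
358*((-1*(-4) + 2)*g(-5, 3)) - 527 = 358*((-1*(-4) + 2)*(-50 + 10*3 + 25*(-5) - 5*(-5)*3)) - 527 = 358*((4 + 2)*(-50 + 30 - 125 + 75)) - 527 = 358*(6*(-70)) - 527 = 358*(-420) - 527 = -150360 - 527 = -150887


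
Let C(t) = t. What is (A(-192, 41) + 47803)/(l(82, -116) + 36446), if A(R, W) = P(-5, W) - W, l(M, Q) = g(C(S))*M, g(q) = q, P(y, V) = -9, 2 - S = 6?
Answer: 47753/36118 ≈ 1.3221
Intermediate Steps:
S = -4 (S = 2 - 1*6 = 2 - 6 = -4)
l(M, Q) = -4*M
A(R, W) = -9 - W
(A(-192, 41) + 47803)/(l(82, -116) + 36446) = ((-9 - 1*41) + 47803)/(-4*82 + 36446) = ((-9 - 41) + 47803)/(-328 + 36446) = (-50 + 47803)/36118 = 47753*(1/36118) = 47753/36118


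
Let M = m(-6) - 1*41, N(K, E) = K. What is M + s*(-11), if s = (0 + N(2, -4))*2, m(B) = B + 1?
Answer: -90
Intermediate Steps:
m(B) = 1 + B
s = 4 (s = (0 + 2)*2 = 2*2 = 4)
M = -46 (M = (1 - 6) - 1*41 = -5 - 41 = -46)
M + s*(-11) = -46 + 4*(-11) = -46 - 44 = -90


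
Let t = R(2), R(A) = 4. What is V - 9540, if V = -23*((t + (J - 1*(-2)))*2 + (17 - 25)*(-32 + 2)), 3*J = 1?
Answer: -46054/3 ≈ -15351.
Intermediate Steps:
t = 4
J = ⅓ (J = (⅓)*1 = ⅓ ≈ 0.33333)
V = -17434/3 (V = -23*((4 + (⅓ - 1*(-2)))*2 + (17 - 25)*(-32 + 2)) = -23*((4 + (⅓ + 2))*2 - 8*(-30)) = -23*((4 + 7/3)*2 + 240) = -23*((19/3)*2 + 240) = -23*(38/3 + 240) = -23*758/3 = -17434/3 ≈ -5811.3)
V - 9540 = -17434/3 - 9540 = -46054/3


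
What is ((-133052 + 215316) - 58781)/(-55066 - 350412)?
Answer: -23483/405478 ≈ -0.057914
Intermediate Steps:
((-133052 + 215316) - 58781)/(-55066 - 350412) = (82264 - 58781)/(-405478) = 23483*(-1/405478) = -23483/405478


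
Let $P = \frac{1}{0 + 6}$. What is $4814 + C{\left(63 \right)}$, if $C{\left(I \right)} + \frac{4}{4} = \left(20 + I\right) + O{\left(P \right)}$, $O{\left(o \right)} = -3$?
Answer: $4893$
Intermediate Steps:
$P = \frac{1}{6} \approx 0.16667$
$C{\left(I \right)} = 16 + I$ ($C{\left(I \right)} = -1 + \left(\left(20 + I\right) - 3\right) = -1 + \left(17 + I\right) = 16 + I$)
$4814 + C{\left(63 \right)} = 4814 + \left(16 + 63\right) = 4814 + 79 = 4893$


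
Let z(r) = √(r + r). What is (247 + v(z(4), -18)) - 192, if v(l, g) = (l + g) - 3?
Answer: 34 + 2*√2 ≈ 36.828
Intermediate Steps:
z(r) = √2*√r (z(r) = √(2*r) = √2*√r)
v(l, g) = -3 + g + l (v(l, g) = (g + l) - 3 = -3 + g + l)
(247 + v(z(4), -18)) - 192 = (247 + (-3 - 18 + √2*√4)) - 192 = (247 + (-3 - 18 + √2*2)) - 192 = (247 + (-3 - 18 + 2*√2)) - 192 = (247 + (-21 + 2*√2)) - 192 = (226 + 2*√2) - 192 = 34 + 2*√2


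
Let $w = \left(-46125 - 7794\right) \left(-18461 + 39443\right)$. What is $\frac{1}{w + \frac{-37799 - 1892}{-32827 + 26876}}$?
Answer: $- \frac{5951}{6732535613867} \approx -8.8392 \cdot 10^{-10}$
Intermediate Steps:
$w = -1131328458$ ($w = \left(-53919\right) 20982 = -1131328458$)
$\frac{1}{w + \frac{-37799 - 1892}{-32827 + 26876}} = \frac{1}{-1131328458 + \frac{-37799 - 1892}{-32827 + 26876}} = \frac{1}{-1131328458 + \frac{-37799 - 1892}{-5951}} = \frac{1}{-1131328458 - - \frac{39691}{5951}} = \frac{1}{-1131328458 + \frac{39691}{5951}} = \frac{1}{- \frac{6732535613867}{5951}} = - \frac{5951}{6732535613867}$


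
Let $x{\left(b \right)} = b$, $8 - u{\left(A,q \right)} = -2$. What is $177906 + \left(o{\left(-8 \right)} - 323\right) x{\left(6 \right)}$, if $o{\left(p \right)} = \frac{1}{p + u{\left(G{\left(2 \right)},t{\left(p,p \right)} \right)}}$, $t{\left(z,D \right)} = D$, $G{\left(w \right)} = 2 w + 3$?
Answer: $175971$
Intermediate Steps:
$G{\left(w \right)} = 3 + 2 w$
$u{\left(A,q \right)} = 10$ ($u{\left(A,q \right)} = 8 - -2 = 8 + 2 = 10$)
$o{\left(p \right)} = \frac{1}{10 + p}$ ($o{\left(p \right)} = \frac{1}{p + 10} = \frac{1}{10 + p}$)
$177906 + \left(o{\left(-8 \right)} - 323\right) x{\left(6 \right)} = 177906 + \left(\frac{1}{10 - 8} - 323\right) 6 = 177906 + \left(\frac{1}{2} - 323\right) 6 = 177906 - 1935 = 175971$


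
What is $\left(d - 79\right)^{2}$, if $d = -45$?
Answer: $15376$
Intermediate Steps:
$\left(d - 79\right)^{2} = \left(-45 - 79\right)^{2} = \left(-124\right)^{2} = 15376$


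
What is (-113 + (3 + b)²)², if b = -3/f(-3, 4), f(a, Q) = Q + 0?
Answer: 2982529/256 ≈ 11651.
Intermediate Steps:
f(a, Q) = Q
b = -¾ (b = -3/4 = -3*¼ = -¾ ≈ -0.75000)
(-113 + (3 + b)²)² = (-113 + (3 - ¾)²)² = (-113 + (9/4)²)² = (-113 + 81/16)² = (-1727/16)² = 2982529/256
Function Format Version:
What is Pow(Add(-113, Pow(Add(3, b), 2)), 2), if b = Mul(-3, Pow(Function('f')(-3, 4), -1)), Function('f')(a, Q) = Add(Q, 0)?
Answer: Rational(2982529, 256) ≈ 11651.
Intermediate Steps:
Function('f')(a, Q) = Q
b = Rational(-3, 4) (b = Mul(-3, Pow(4, -1)) = Mul(-3, Rational(1, 4)) = Rational(-3, 4) ≈ -0.75000)
Pow(Add(-113, Pow(Add(3, b), 2)), 2) = Pow(Add(-113, Pow(Add(3, Rational(-3, 4)), 2)), 2) = Pow(Add(-113, Pow(Rational(9, 4), 2)), 2) = Pow(Add(-113, Rational(81, 16)), 2) = Pow(Rational(-1727, 16), 2) = Rational(2982529, 256)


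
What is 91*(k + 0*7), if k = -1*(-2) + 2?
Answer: 364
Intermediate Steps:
k = 4 (k = 2 + 2 = 4)
91*(k + 0*7) = 91*(4 + 0*7) = 91*(4 + 0) = 91*4 = 364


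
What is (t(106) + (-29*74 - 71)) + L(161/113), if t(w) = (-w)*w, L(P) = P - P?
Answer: -13453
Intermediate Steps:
L(P) = 0
t(w) = -w²
(t(106) + (-29*74 - 71)) + L(161/113) = (-1*106² + (-29*74 - 71)) + 0 = (-1*11236 + (-2146 - 71)) + 0 = (-11236 - 2217) + 0 = -13453 + 0 = -13453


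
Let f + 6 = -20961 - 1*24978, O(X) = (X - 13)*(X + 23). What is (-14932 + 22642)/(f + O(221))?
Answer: 7710/4807 ≈ 1.6039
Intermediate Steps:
O(X) = (-13 + X)*(23 + X)
f = -45945 (f = -6 + (-20961 - 1*24978) = -6 + (-20961 - 24978) = -6 - 45939 = -45945)
(-14932 + 22642)/(f + O(221)) = (-14932 + 22642)/(-45945 + (-299 + 221² + 10*221)) = 7710/(-45945 + (-299 + 48841 + 2210)) = 7710/(-45945 + 50752) = 7710/4807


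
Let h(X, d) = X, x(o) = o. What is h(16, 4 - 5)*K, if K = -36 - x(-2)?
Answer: -544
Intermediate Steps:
K = -34 (K = -36 - 1*(-2) = -36 + 2 = -34)
h(16, 4 - 5)*K = 16*(-34) = -544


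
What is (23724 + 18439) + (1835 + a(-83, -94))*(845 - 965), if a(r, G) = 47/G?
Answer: -177977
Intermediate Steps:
(23724 + 18439) + (1835 + a(-83, -94))*(845 - 965) = (23724 + 18439) + (1835 + 47/(-94))*(845 - 965) = 42163 + (1835 + 47*(-1/94))*(-120) = 42163 + (1835 - 1/2)*(-120) = 42163 + (3669/2)*(-120) = 42163 - 220140 = -177977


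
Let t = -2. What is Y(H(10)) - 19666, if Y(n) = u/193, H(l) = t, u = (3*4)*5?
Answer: -3795478/193 ≈ -19666.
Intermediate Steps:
u = 60 (u = 12*5 = 60)
H(l) = -2
Y(n) = 60/193
Y(H(10)) - 19666 = 60/193 - 19666 = -3795478/193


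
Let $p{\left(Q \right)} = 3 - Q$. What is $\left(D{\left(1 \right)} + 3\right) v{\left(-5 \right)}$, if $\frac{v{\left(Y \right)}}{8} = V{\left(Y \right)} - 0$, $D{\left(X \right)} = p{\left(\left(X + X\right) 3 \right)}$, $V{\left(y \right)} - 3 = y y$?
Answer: $0$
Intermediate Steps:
$V{\left(y \right)} = 3 + y^{2}$ ($V{\left(y \right)} = 3 + y y = 3 + y^{2}$)
$D{\left(X \right)} = 3 - 6 X$ ($D{\left(X \right)} = 3 - \left(X + X\right) 3 = 3 - 2 X 3 = 3 - 6 X$)
$v{\left(Y \right)} = 24 + 8 Y^{2}$ ($v{\left(Y \right)} = 8 \left(\left(3 + Y^{2}\right) - 0\right) = 8 \left(\left(3 + Y^{2}\right) + 0\right) = 8 \left(3 + Y^{2}\right) = 24 + 8 Y^{2}$)
$\left(D{\left(1 \right)} + 3\right) v{\left(-5 \right)} = \left(\left(3 - 6\right) + 3\right) \left(24 + 8 \left(-5\right)^{2}\right) = \left(\left(3 - 6\right) + 3\right) \left(24 + 8 \cdot 25\right) = \left(-3 + 3\right) \left(24 + 200\right) = 0 \cdot 224 = 0$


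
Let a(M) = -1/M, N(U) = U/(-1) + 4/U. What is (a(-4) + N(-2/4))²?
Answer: 841/16 ≈ 52.563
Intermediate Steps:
N(U) = -U + 4/U (N(U) = U*(-1) + 4/U = -U + 4/U)
(a(-4) + N(-2/4))² = (-1/(-4) + (-(-2)/4 + 4/((-2/4))))² = (-1*(-¼) + (-(-2)/4 + 4/((-2*¼))))² = (¼ + (-1*(-½) + 4/(-½)))² = (¼ + (½ + 4*(-2)))² = (¼ + (½ - 8))² = (¼ - 15/2)² = (-29/4)² = 841/16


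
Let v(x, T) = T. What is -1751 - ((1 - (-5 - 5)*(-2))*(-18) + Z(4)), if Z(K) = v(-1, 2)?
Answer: -2095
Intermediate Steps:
Z(K) = 2
-1751 - ((1 - (-5 - 5)*(-2))*(-18) + Z(4)) = -1751 - ((1 - (-5 - 5)*(-2))*(-18) + 2) = -1751 - ((1 - (-10)*(-2))*(-18) + 2) = -1751 - ((1 - 1*20)*(-18) + 2) = -1751 - ((1 - 20)*(-18) + 2) = -1751 - (-19*(-18) + 2) = -1751 - (342 + 2) = -1751 - 1*344 = -1751 - 344 = -2095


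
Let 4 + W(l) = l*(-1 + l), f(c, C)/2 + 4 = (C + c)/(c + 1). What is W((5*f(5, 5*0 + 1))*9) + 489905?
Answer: 563071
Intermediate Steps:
f(c, C) = -8 + 2*(C + c)/(1 + c) (f(c, C) = -8 + 2*((C + c)/(c + 1)) = -8 + 2*((C + c)/(1 + c)) = -8 + 2*(C + c)/(1 + c))
W(l) = -4 + l*(-1 + l)
W((5*f(5, 5*0 + 1))*9) + 489905 = (-4 + ((5*(2*(-4 + (5*0 + 1) - 3*5)/(1 + 5)))*9)² - 5*(2*(-4 + (5*0 + 1) - 3*5)/(1 + 5))*9) + 489905 = (-4 + ((5*(2*(-4 + (0 + 1) - 15)/6))*9)² - 5*(2*(-4 + (0 + 1) - 15)/6)*9) + 489905 = (-4 + ((5*(2*(⅙)*(-4 + 1 - 15)))*9)² - 5*(2*(⅙)*(-4 + 1 - 15))*9) + 489905 = (-4 + ((5*(2*(⅙)*(-18)))*9)² - 5*(2*(⅙)*(-18))*9) + 489905 = (-4 + ((5*(-6))*9)² - 5*(-6)*9) + 489905 = (-4 + (-30*9)² - (-30)*9) + 489905 = (-4 + (-270)² - 1*(-270)) + 489905 = (-4 + 72900 + 270) + 489905 = 73166 + 489905 = 563071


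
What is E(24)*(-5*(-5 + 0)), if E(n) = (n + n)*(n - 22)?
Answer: 2400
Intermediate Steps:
E(n) = 2*n*(-22 + n) (E(n) = (2*n)*(-22 + n) = 2*n*(-22 + n))
E(24)*(-5*(-5 + 0)) = (2*24*(-22 + 24))*(-5*(-5 + 0)) = (2*24*2)*(-5*(-5)) = 96*25 = 2400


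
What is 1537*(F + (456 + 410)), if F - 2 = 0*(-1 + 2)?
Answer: 1334116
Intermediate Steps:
F = 2 (F = 2 + 0*(-1 + 2) = 2 + 0*1 = 2 + 0 = 2)
1537*(F + (456 + 410)) = 1537*(2 + (456 + 410)) = 1537*(2 + 866) = 1537*868 = 1334116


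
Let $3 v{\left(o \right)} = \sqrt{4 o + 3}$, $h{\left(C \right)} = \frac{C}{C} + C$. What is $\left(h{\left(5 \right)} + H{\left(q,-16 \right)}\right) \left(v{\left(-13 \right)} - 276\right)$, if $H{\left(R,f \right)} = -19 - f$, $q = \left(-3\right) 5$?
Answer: $-828 + 7 i \approx -828.0 + 7.0 i$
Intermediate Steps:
$h{\left(C \right)} = 1 + C$
$v{\left(o \right)} = \frac{\sqrt{3 + 4 o}}{3}$ ($v{\left(o \right)} = \frac{\sqrt{4 o + 3}}{3} = \frac{\sqrt{3 + 4 o}}{3}$)
$q = -15$
$\left(h{\left(5 \right)} + H{\left(q,-16 \right)}\right) \left(v{\left(-13 \right)} - 276\right) = \left(\left(1 + 5\right) - 3\right) \left(\frac{\sqrt{3 + 4 \left(-13\right)}}{3} - 276\right) = \left(6 + \left(-19 + 16\right)\right) \left(\frac{\sqrt{3 - 52}}{3} - 276\right) = \left(6 - 3\right) \left(\frac{\sqrt{-49}}{3} - 276\right) = 3 \left(\frac{7 i}{3} - 276\right) = 3 \left(-276 + \frac{7 i}{3}\right) = -828 + 7 i$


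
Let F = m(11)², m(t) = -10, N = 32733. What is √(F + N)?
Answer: √32833 ≈ 181.20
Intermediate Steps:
F = 100 (F = (-10)² = 100)
√(F + N) = √(100 + 32733) = √32833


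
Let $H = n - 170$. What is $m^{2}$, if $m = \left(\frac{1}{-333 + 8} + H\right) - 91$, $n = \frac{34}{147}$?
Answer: $\frac{155211032890384}{2282450625} \approx 68002.0$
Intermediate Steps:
$n = \frac{34}{147}$ ($n = 34 \cdot \frac{1}{147} = \frac{34}{147} \approx 0.23129$)
$H = - \frac{24956}{147}$ ($H = \frac{34}{147} - 170 = - \frac{24956}{147} \approx -169.77$)
$m = - \frac{12458372}{47775}$ ($m = \left(\frac{1}{-333 + 8} - \frac{24956}{147}\right) - 91 = \left(\frac{1}{-325} - \frac{24956}{147}\right) - 91 = \left(- \frac{1}{325} - \frac{24956}{147}\right) - 91 = - \frac{8110847}{47775} - 91 = - \frac{12458372}{47775} \approx -260.77$)
$m^{2} = \left(- \frac{12458372}{47775}\right)^{2} = \frac{155211032890384}{2282450625}$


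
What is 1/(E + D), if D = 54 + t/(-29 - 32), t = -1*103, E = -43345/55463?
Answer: 3383243/185763766 ≈ 0.018213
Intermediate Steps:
E = -43345/55463 (E = -43345*1/55463 = -43345/55463 ≈ -0.78151)
t = -103
D = 3397/61 (D = 54 - 103/(-29 - 32) = 54 - 103/(-61) = 54 - 103*(-1/61) = 54 + 103/61 = 3397/61 ≈ 55.689)
1/(E + D) = 1/(-43345/55463 + 3397/61) = 1/(185763766/3383243) = 3383243/185763766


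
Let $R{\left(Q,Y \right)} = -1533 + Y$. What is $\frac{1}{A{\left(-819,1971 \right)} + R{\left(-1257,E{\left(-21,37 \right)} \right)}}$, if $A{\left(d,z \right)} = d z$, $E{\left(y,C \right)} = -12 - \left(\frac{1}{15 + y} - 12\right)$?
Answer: $- \frac{6}{9694691} \approx -6.189 \cdot 10^{-7}$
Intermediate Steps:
$E{\left(y,C \right)} = - \frac{1}{15 + y}$ ($E{\left(y,C \right)} = -12 - \left(-12 + \frac{1}{15 + y}\right) = -12 + \left(12 - \frac{1}{15 + y}\right) = - \frac{1}{15 + y}$)
$\frac{1}{A{\left(-819,1971 \right)} + R{\left(-1257,E{\left(-21,37 \right)} \right)}} = \frac{1}{\left(-819\right) 1971 - \left(1533 + \frac{1}{15 - 21}\right)} = \frac{1}{-1614249 - \frac{9197}{6}} = \frac{1}{- \frac{9694691}{6}} = - \frac{6}{9694691}$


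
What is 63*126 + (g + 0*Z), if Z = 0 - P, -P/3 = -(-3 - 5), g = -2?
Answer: 7936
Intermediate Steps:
P = -24 (P = -(-3)*(-3 - 5) = -(-3)*(-8) = -3*8 = -24)
Z = 24 (Z = 0 - 1*(-24) = 0 + 24 = 24)
63*126 + (g + 0*Z) = 63*126 + (-2 + 0*24) = 7938 + (-2 + 0) = 7938 - 2 = 7936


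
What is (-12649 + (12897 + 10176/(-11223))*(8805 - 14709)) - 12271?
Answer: -94975828120/1247 ≈ -7.6163e+7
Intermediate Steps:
(-12649 + (12897 + 10176/(-11223))*(8805 - 14709)) - 12271 = (-12649 + (12897 + 10176*(-1/11223))*(-5904)) - 12271 = (-12649 + (12897 - 3392/3741)*(-5904)) - 12271 = (-12649 + (48244285/3741)*(-5904)) - 12271 = (-12649 - 94944752880/1247) - 12271 = -94960526183/1247 - 12271 = -94975828120/1247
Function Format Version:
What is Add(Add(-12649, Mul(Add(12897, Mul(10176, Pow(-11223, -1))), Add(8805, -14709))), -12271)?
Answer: Rational(-94975828120, 1247) ≈ -7.6163e+7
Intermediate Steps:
Add(Add(-12649, Mul(Add(12897, Mul(10176, Pow(-11223, -1))), Add(8805, -14709))), -12271) = Add(Add(-12649, Mul(Add(12897, Mul(10176, Rational(-1, 11223))), -5904)), -12271) = Add(Add(-12649, Mul(Add(12897, Rational(-3392, 3741)), -5904)), -12271) = Add(Add(-12649, Mul(Rational(48244285, 3741), -5904)), -12271) = Add(Add(-12649, Rational(-94944752880, 1247)), -12271) = Add(Rational(-94960526183, 1247), -12271) = Rational(-94975828120, 1247)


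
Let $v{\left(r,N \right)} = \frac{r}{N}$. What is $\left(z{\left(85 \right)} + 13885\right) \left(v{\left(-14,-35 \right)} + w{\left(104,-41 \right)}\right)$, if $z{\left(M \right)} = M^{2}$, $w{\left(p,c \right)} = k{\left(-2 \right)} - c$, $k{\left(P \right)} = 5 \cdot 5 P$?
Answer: $-181546$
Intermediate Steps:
$k{\left(P \right)} = 25 P$
$w{\left(p,c \right)} = -50 - c$ ($w{\left(p,c \right)} = 25 \left(-2\right) - c = -50 - c$)
$\left(z{\left(85 \right)} + 13885\right) \left(v{\left(-14,-35 \right)} + w{\left(104,-41 \right)}\right) = \left(85^{2} + 13885\right) \left(- \frac{14}{-35} - 9\right) = \left(7225 + 13885\right) \left(\left(-14\right) \left(- \frac{1}{35}\right) + \left(-50 + 41\right)\right) = 21110 \left(\frac{2}{5} - 9\right) = 21110 \left(- \frac{43}{5}\right) = -181546$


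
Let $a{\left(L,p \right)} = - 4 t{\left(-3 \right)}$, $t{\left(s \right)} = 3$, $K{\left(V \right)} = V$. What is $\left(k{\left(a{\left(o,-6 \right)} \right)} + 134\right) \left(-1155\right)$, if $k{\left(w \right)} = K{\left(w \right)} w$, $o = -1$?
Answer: $-321090$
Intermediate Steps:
$a{\left(L,p \right)} = -12$ ($a{\left(L,p \right)} = \left(-4\right) 3 = -12$)
$k{\left(w \right)} = w^{2}$ ($k{\left(w \right)} = w w = w^{2}$)
$\left(k{\left(a{\left(o,-6 \right)} \right)} + 134\right) \left(-1155\right) = \left(\left(-12\right)^{2} + 134\right) \left(-1155\right) = \left(144 + 134\right) \left(-1155\right) = 278 \left(-1155\right) = -321090$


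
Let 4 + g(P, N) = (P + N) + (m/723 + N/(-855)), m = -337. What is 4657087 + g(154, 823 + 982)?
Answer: 10105456508/2169 ≈ 4.6590e+6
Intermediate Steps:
g(P, N) = -3229/723 + P + 854*N/855 (g(P, N) = -4 + ((P + N) + (-337/723 + N/(-855))) = -4 + ((N + P) + (-337*1/723 + N*(-1/855))) = -4 + ((N + P) + (-337/723 - N/855)) = -4 + (-337/723 + P + 854*N/855) = -3229/723 + P + 854*N/855)
4657087 + g(154, 823 + 982) = 4657087 + (-3229/723 + 154 + 854*(823 + 982)/855) = 4657087 + (-3229/723 + 154 + (854/855)*1805) = 4657087 + (-3229/723 + 154 + 16226/9) = 4657087 + 4234805/2169 = 10105456508/2169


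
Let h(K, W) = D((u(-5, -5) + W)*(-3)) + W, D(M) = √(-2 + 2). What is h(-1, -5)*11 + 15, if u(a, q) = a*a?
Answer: -40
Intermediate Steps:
u(a, q) = a²
D(M) = 0 (D(M) = √0 = 0)
h(K, W) = W (h(K, W) = 0 + W = W)
h(-1, -5)*11 + 15 = -5*11 + 15 = -55 + 15 = -40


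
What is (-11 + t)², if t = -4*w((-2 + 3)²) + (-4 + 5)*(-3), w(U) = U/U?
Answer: 324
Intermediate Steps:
w(U) = 1
t = -7 (t = -4*1 + (-4 + 5)*(-3) = -4 + 1*(-3) = -4 - 3 = -7)
(-11 + t)² = (-11 - 7)² = (-18)² = 324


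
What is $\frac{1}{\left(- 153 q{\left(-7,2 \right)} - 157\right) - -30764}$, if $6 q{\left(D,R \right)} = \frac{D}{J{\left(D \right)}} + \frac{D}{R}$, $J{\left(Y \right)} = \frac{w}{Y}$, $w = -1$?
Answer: $\frac{4}{127783} \approx 3.1303 \cdot 10^{-5}$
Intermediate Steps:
$J{\left(Y \right)} = - \frac{1}{Y}$
$q{\left(D,R \right)} = - \frac{D^{2}}{6} + \frac{D}{6 R}$ ($q{\left(D,R \right)} = \frac{\frac{D}{\left(-1\right) \frac{1}{D}} + \frac{D}{R}}{6} = \frac{D \left(- D\right) + \frac{D}{R}}{6} = \frac{- D^{2} + \frac{D}{R}}{6} = - \frac{D^{2}}{6} + \frac{D}{6 R}$)
$\frac{1}{\left(- 153 q{\left(-7,2 \right)} - 157\right) - -30764} = \frac{1}{\left(- 153 \cdot \frac{1}{6} \left(-7\right) \frac{1}{2} \left(1 - \left(-7\right) 2\right) - 157\right) - -30764} = \frac{1}{\left(- 153 \cdot \frac{1}{6} \left(-7\right) \frac{1}{2} \left(1 + 14\right) - 157\right) + \left(-217 + 30981\right)} = \frac{1}{\left(- 153 \cdot \frac{1}{6} \left(-7\right) \frac{1}{2} \cdot 15 - 157\right) + 30764} = \frac{1}{\left(\left(-153\right) \left(- \frac{35}{4}\right) - 157\right) + 30764} = \frac{1}{\left(\frac{5355}{4} - 157\right) + 30764} = \frac{1}{\frac{4727}{4} + 30764} = \frac{1}{\frac{127783}{4}} = \frac{4}{127783}$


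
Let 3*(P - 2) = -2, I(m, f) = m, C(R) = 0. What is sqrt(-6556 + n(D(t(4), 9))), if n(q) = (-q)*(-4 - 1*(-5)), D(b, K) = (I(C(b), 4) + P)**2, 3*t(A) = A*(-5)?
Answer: 2*I*sqrt(14755)/3 ≈ 80.98*I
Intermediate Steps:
t(A) = -5*A/3 (t(A) = (A*(-5))/3 = (-5*A)/3 = -5*A/3)
P = 4/3 (P = 2 + (1/3)*(-2) = 2 - 2/3 = 4/3 ≈ 1.3333)
D(b, K) = 16/9 (D(b, K) = (0 + 4/3)**2 = (4/3)**2 = 16/9)
n(q) = -q (n(q) = (-q)*(-4 + 5) = -q*1 = -q)
sqrt(-6556 + n(D(t(4), 9))) = sqrt(-6556 - 1*16/9) = sqrt(-6556 - 16/9) = sqrt(-59020/9) = 2*I*sqrt(14755)/3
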